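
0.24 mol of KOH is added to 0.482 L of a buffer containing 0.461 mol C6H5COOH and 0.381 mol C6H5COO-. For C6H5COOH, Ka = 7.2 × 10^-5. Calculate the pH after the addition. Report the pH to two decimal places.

After neutralization: n(C6H5COOH) = 0.221 mol, n(C6H5COO-) = 0.621 mol.
pKa = −log(7.2 × 10^-5) = 4.143
pH = pKa + log(n_C6H5COO-/n_C6H5COOH) = 4.143 + log(0.621/0.221) = 4.143 + (+0.449)

pH = 4.59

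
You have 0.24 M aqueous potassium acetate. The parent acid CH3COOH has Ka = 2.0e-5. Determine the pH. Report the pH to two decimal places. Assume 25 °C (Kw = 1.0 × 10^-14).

pH = 9.04

CH3COO- is the conjugate base of the weak acid CH3COOH.
Kb = Kw/Ka = 1.0×10^-14 / 2.0 × 10^-5 = 5.00 × 10^-10
From the ICE table, Kb = x²/(0.24 − x) = 5.00 × 10^-10.
Neglecting x in the denominator: x = √(5.00 × 10^-10 × 0.24) = 1.10 × 10^-5 M
pOH = 4.96, so pH = 14.00 − pOH = 9.04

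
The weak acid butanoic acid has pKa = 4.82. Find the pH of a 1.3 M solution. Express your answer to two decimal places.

pH = 2.35

CH3(CH2)2COOH ⇌ CH3(CH2)2COO- + H+
Ka = 10^(−4.82) = 1.51 × 10^-5
From the ICE table, Ka = [H+]²/(1.3 − [H+]) = 1.51 × 10^-5.
Neglecting [H+] in the denominator: [H+] = √(1.51 × 10^-5 × 1.3) = 4.43 × 10^-3 M
Check: 0.34% ionized — well under 5%, approximation valid.
pH = −log[H+] = −log(4.43 × 10^-3) = 2.35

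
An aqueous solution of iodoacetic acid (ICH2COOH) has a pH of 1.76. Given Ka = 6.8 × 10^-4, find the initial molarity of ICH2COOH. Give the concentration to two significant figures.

[H+] = 10^(-1.76) = 1.74 × 10^-2 M = x
Ka = x²/(C₀ − x) ⇒ C₀ = x + x²/Ka
C₀ = 1.74 × 10^-2 + (1.74 × 10^-2)²/(6.8 × 10^-4) = 4.63 × 10^-1 M

C₀ = 4.6 × 10^-1 M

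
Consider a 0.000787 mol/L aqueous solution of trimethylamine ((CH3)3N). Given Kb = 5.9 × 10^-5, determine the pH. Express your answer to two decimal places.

pH = 10.27

(CH3)3N + H2O ⇌ (CH3)3NH+ + OH-
Kb = [OH-]²/(0.000787 − [OH-]) = 5.9 × 10^-5
[OH-] is not negligible relative to C₀; solve [OH-]² + 5.9e-05·[OH-] − 4.64e-08 = 0.
[OH-] = (−Kb + √(Kb² + 4·Kb·C₀))/2 = 1.88 × 10^-4 M
pOH = −log(1.88 × 10^-4) = 3.73; pH = 14.00 − 3.73 = 10.27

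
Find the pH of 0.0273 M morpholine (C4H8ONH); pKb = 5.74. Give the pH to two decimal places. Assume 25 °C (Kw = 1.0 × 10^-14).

C4H8ONH + H2O ⇌ C4H8ONH2+ + OH-
Kb = 10^(−5.74) = 1.82 × 10^-6
From the ICE table, Kb = x²/(0.0273 − x) = 1.82 × 10^-6.
Neglecting x in the denominator: x = √(1.82 × 10^-6 × 0.0273) = 2.23 × 10^-4 M
(x/C₀ = 0.82% < 5%, so the approximation holds.)
pOH = −log(2.23 × 10^-4) = 3.65; pH = 14.00 − 3.65 = 10.35

pH = 10.35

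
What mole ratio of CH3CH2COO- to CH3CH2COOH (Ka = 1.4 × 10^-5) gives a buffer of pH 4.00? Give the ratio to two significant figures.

pKa = -log(1.4 × 10^-5) = 4.854
pH = pKa + log(r) ⇒ log(r) = 4.00 − 4.854 = -0.854
r = [CH3CH2COO-]/[CH3CH2COOH] = 10^(-0.854) = 0.14

ratio = 0.14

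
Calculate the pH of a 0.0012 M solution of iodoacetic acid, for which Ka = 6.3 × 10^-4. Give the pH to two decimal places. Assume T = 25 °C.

ICH2COOH ⇌ ICH2COO- + H+
From the ICE table, Ka = [H+]²/(0.0012 − [H+]) = 6.3 × 10^-4.
Here C₀/Ka ≈ 1.9, so the small-[H+] approximation fails. Use the quadratic:
[H+] = (−Ka + √(Ka² + 4·Ka·C₀))/2 = 6.10 × 10^-4 M
pH = −log(6.10 × 10^-4) = 3.21

pH = 3.21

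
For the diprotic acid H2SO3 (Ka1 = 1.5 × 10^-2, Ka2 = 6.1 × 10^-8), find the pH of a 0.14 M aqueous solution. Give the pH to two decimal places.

Since Ka1 ≫ Ka2, the first ionization dominates [H+].
Ka1 = x²/(0.14 − x) = 1.5 × 10^-2
Solving the quadratic: x = (−Ka1 + √(Ka1² + 4·Ka1·C₀))/2 = 3.89 × 10^-2 M
pH = −log(3.89 × 10^-2) = 1.41

pH = 1.41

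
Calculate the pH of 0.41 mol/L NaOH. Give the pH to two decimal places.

NaOH is a strong base; [OH-] = 0.41 M.
pOH = -log(0.41) = 0.39
pH = 14.00 - 0.39 = 13.61

pH = 13.61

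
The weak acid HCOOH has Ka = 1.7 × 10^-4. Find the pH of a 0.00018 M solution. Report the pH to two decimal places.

pH = 3.96

HCOOH ⇌ HCOO- + H+
From the ICE table, Ka = [H+]²/(0.00018 − [H+]) = 1.7 × 10^-4.
Here C₀/Ka ≈ 1.06, so the small-[H+] approximation fails. Use the quadratic:
[H+] = (−Ka + √(Ka² + 4·Ka·C₀))/2 = 1.09 × 10^-4 M
pH = −log[H+] = −log(1.09 × 10^-4) = 3.96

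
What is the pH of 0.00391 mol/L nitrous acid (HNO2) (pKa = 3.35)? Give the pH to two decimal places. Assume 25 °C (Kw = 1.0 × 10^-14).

pH = 2.95

HNO2 ⇌ NO2- + H+
Ka = 10^(−3.35) = 4.47 × 10^-4
From the ICE table, Ka = [H+]²/(0.00391 − [H+]) = 4.47 × 10^-4.
Here C₀/Ka ≈ 8.75, so the small-[H+] approximation fails. Use the quadratic:
[H+] = (−Ka + √(Ka² + 4·Ka·C₀))/2 = 1.12 × 10^-3 M
pH = −log(1.12 × 10^-3) = 2.95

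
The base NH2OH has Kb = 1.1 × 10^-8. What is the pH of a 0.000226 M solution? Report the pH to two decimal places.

pH = 8.20

NH2OH + H2O ⇌ NH3OH+ + OH-
Kb = x²/(0.000226 − x) = 1.1 × 10^-8
Assume x ≪ 0.000226: x ≈ √(1.1 × 10^-8 × 0.000226) = 1.58 × 10^-6 M
pOH = −log(1.58 × 10^-6) = 5.80; pH = 14.00 − 5.80 = 8.20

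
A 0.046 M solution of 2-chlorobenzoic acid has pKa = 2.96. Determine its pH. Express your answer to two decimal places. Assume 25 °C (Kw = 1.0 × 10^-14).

ClC6H4COOH ⇌ ClC6H4COO- + H+
Ka = 10^(−2.96) = 1.10 × 10^-3
Ka = [H+]²/(0.046 − [H+]) = 1.10 × 10^-3
[H+] is not negligible relative to C₀; solve [H+]² + 0.0011·[H+] − 5.06e-05 = 0.
[H+] = [−0.0011 + √(0.0011² + 0.000202)]/2 = 6.58 × 10^-3 M
pH = −log[H+] = −log(6.58 × 10^-3) = 2.18

pH = 2.18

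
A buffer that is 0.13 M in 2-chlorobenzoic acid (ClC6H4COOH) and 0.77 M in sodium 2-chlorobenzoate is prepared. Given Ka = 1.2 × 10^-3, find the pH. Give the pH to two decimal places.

pH = 3.69

pKa = −log(1.2 × 10^-3) = 2.921
pH = pKa + log([A⁻]/[HA]) = 2.921 + log(0.77/0.13)
pH = 2.921 + (+0.773) = 3.69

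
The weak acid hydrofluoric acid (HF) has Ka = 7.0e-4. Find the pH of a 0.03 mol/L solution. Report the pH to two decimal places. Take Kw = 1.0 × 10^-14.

pH = 2.37

HF ⇌ F- + H+
From the ICE table, Ka = x²/(0.03 − x) = 7.0 × 10^-4.
The 5% rule fails; solving x² + Ka·x − Ka·C₀ = 0 exactly:
x = [−0.0007 + √(0.0007² + 8.4e-05)]/2 = 4.25 × 10^-3 M
pH = −log(4.25 × 10^-3) = 2.37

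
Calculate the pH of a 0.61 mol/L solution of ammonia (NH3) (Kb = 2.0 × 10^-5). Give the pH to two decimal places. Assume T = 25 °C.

pH = 11.54

NH3 + H2O ⇌ NH4+ + OH-
From the ICE table, Kb = [OH-]²/(0.61 − [OH-]) = 2.0 × 10^-5.
Since Kb ≪ C₀, [OH-] ≈ √(Kb·C₀) = 3.49 × 10^-3 M.
pOH = −log(3.49 × 10^-3) = 2.46; pH = 14.00 − 2.46 = 11.54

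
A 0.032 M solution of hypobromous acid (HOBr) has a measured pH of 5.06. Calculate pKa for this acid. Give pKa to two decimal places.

pKa = 8.63

[H+] = 10^(-5.06) = 8.71 × 10^-6 M
At equilibrium [HA] = 0.032 − 8.71 × 10^-6 = 3.20 × 10^-2 M
Ka = [H+][A-]/[HA] = (8.71 × 10^-6)² / 3.20 × 10^-2 = 2.37 × 10^-9
pKa = -log(2.37 × 10^-9) = 8.63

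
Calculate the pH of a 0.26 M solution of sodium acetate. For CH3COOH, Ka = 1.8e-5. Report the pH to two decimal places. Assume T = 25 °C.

pH = 9.08

CH3COO- is the conjugate base of the weak acid CH3COOH.
Kb = Kw/Ka = 1.0×10^-14 / 1.8 × 10^-5 = 5.56 × 10^-10
Let x = [OH-] at equilibrium. Kb = x²/(0.26 − x).
Since Kb ≪ C₀, x ≈ √(Kb·C₀) = 1.20 × 10^-5 M.
(x/C₀ = 0.0046% < 5%, so the approximation holds.)
pOH = −log(1.20 × 10^-5) = 4.92; pH = 14.00 − 4.92 = 9.08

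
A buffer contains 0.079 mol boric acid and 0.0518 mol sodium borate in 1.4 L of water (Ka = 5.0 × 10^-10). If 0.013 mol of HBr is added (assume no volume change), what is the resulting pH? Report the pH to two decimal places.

pH = 8.93

After neutralization: n(B(OH)3) = 0.092 mol, n(B(OH)4-) = 0.0388 mol.
pKa = −log(5.0 × 10^-10) = 9.301
Henderson–Hasselbalch with mole ratio 0.0388/0.092: pH = 9.301 + (-0.375)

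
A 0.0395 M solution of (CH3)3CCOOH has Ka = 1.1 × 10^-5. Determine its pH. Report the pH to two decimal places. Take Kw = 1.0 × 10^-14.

pH = 3.18

(CH3)3CCOOH ⇌ (CH3)3CCOO- + H+
Let x = [H+] at equilibrium. Ka = x²/(0.0395 − x).
Neglecting x in the denominator: x = √(1.1 × 10^-5 × 0.0395) = 6.59 × 10^-4 M
pH = −log(6.59 × 10^-4) = 3.18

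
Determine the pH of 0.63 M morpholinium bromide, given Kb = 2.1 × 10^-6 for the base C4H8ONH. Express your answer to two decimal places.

pH = 4.26

C4H8ONH2+ is the conjugate acid of the weak base C4H8ONH.
Ka = Kw/Kb = 1.0×10^-14 / 2.1 × 10^-6 = 4.76 × 10^-9
Ka = x²/(0.63 − x) = 4.76 × 10^-9
Neglecting x in the denominator: x = √(4.76 × 10^-9 × 0.63) = 5.48 × 10^-5 M
pH = −log[H+] = −log(5.48 × 10^-5) = 4.26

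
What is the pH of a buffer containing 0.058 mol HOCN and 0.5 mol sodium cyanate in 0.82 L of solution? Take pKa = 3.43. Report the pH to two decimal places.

pH = 4.37

pH = pKa + log([A⁻]/[HA]) = 3.43 + log(0.5/0.058)
pH = 3.43 + (+0.936) = 4.37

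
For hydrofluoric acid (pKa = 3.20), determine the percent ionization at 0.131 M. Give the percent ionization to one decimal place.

6.7%

HF ⇌ F- + H+; let x = [H+] at equilibrium.
Ka = 10^(−3.20) = 6.31 × 10^-4
Ka = x²/(C₀ − x); solving the quadratic gives x = 8.78 × 10^-3 M.
Fraction ionized = 8.78 × 10^-3 / 0.131 = 0.0670 → 6.7%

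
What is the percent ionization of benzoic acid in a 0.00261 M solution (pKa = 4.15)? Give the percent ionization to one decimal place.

15.2%

C6H5COOH ⇌ C6H5COO- + H+; let x = [H+] at equilibrium.
Ka = 10^(−4.15) = 7.08 × 10^-5
Ka = x²/(C₀ − x); solving the quadratic gives x = 3.96 × 10^-4 M.
Fraction ionized = 3.96 × 10^-4 / 0.00261 = 0.1517 → 15.2%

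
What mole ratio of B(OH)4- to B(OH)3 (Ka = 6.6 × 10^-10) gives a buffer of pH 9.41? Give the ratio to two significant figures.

pKa = -log(6.6 × 10^-10) = 9.180
pH = pKa + log(r) ⇒ log(r) = 9.41 − 9.180 = +0.230
r = [B(OH)4-]/[B(OH)3] = 10^(+0.230) = 1.7

ratio = 1.7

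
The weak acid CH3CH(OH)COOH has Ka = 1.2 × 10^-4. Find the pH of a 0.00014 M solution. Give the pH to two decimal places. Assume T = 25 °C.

CH3CH(OH)COOH ⇌ CH3CH(OH)COO- + H+
Let x = [H+] at equilibrium. Ka = x²/(0.00014 − x).
The 5% rule fails; solving x² + Ka·x − Ka·C₀ = 0 exactly:
x = (−Ka + √(Ka² + 4·Ka·C₀))/2 = 8.28 × 10^-5 M
pH = −log[H+] = −log(8.28 × 10^-5) = 4.08

pH = 4.08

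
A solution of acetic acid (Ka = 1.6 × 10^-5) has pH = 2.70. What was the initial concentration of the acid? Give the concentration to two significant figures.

C₀ = 2.5 × 10^-1 M

[H+] = 10^(-2.70) = 2.00 × 10^-3 M = x
Ka = x²/(C₀ − x) ⇒ C₀ = x + x²/Ka
C₀ = 2.00 × 10^-3 + (2.00 × 10^-3)²/(1.6 × 10^-5) = 2.52 × 10^-1 M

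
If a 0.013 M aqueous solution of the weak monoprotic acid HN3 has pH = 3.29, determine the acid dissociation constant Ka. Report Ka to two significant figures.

[H+] = 10^(-3.29) = 5.13 × 10^-4 M
At equilibrium [HA] = 0.013 − 5.13 × 10^-4 = 1.25 × 10^-2 M
Ka = [H+][A-]/[HA] = (5.13 × 10^-4)² / 1.25 × 10^-2 = 2.1 × 10^-5

Ka = 2.1 × 10^-5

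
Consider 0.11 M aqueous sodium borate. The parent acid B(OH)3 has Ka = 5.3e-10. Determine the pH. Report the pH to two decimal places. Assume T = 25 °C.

pH = 11.16

B(OH)4- is the conjugate base of the weak acid B(OH)3.
Kb = Kw/Ka = 1.0×10^-14 / 5.3 × 10^-10 = 1.89 × 10^-5
Kb = [OH-]²/(0.11 − [OH-]) = 1.89 × 10^-5
Neglecting [OH-] in the denominator: [OH-] = √(1.89 × 10^-5 × 0.11) = 1.44 × 10^-3 M
pOH = −log(1.44 × 10^-3) = 2.84; pH = 14.00 − 2.84 = 11.16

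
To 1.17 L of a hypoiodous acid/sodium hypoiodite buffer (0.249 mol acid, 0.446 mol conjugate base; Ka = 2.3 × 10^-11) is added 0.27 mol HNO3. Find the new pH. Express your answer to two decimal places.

Added H+ converts OI- to HOI: HOI → 0.519 mol, OI- → 0.176 mol.
pKa = −log(2.3 × 10^-11) = 10.638
pH = pKa + log(n_OI-/n_HOI) = 10.638 + log(0.176/0.519) = 10.638 + (-0.470)

pH = 10.17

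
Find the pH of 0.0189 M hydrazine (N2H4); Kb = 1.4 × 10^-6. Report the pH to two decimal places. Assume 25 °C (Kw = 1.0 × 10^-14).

N2H4 + H2O ⇌ N2H5+ + OH-
Kb = [OH-]²/(0.0189 − [OH-]) = 1.4 × 10^-6
Neglecting [OH-] in the denominator: [OH-] = √(1.4 × 10^-6 × 0.0189) = 1.63 × 10^-4 M
([OH-]/C₀ = 0.86% < 5%, so the approximation holds.)
pOH = 3.79, so pH = 14.00 − pOH = 10.21

pH = 10.21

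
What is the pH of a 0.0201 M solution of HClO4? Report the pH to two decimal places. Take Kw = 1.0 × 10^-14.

pH = 1.70

HClO4 is a strong acid and dissociates completely, so [H+] = 0.0201 M.
pH = -log(0.0201) = 1.70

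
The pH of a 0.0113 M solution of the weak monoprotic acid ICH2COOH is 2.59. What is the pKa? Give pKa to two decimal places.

pKa = 3.12

[H+] = 10^(-2.59) = 2.57 × 10^-3 M
At equilibrium [HA] = 0.0113 − 2.57 × 10^-3 = 8.73 × 10^-3 M
Ka = [H+][A-]/[HA] = (2.57 × 10^-3)² / 8.73 × 10^-3 = 7.57 × 10^-4
pKa = -log(7.57 × 10^-4) = 3.12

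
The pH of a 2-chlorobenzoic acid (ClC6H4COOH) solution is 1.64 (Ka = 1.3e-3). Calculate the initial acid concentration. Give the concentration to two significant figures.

[H+] = 10^(-1.64) = 2.29 × 10^-2 M = x
Ka = x²/(C₀ − x) ⇒ C₀ = x + x²/Ka
C₀ = 2.29 × 10^-2 + (2.29 × 10^-2)²/(1.3 × 10^-3) = 4.26 × 10^-1 M

C₀ = 4.3 × 10^-1 M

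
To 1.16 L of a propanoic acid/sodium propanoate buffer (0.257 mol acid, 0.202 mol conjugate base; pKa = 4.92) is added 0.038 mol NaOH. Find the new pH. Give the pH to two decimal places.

pH = 4.96

After neutralization: n(CH3CH2COOH) = 0.219 mol, n(CH3CH2COO-) = 0.24 mol.
pH = pKa + log(n_CH3CH2COO-/n_CH3CH2COOH) = 4.92 + log(0.24/0.219) = 4.92 + (+0.040)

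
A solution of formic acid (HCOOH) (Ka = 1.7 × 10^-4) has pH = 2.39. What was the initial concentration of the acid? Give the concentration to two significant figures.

[H+] = 10^(-2.39) = 4.07 × 10^-3 M = x
Ka = x²/(C₀ − x) ⇒ C₀ = x + x²/Ka
C₀ = 4.07 × 10^-3 + (4.07 × 10^-3)²/(1.7 × 10^-4) = 1.02 × 10^-1 M

C₀ = 1.0 × 10^-1 M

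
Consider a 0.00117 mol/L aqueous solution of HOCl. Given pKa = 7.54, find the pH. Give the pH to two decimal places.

HOCl ⇌ OCl- + H+
Ka = 10^(−7.54) = 2.88 × 10^-8
Ka = [H+]²/(0.00117 − [H+]) = 2.88 × 10^-8
Neglecting [H+] in the denominator: [H+] = √(2.88 × 10^-8 × 0.00117) = 5.80 × 10^-6 M
([H+]/C₀ = 0.5% < 5%, so the approximation holds.)
pH = −log(5.80 × 10^-6) = 5.24

pH = 5.24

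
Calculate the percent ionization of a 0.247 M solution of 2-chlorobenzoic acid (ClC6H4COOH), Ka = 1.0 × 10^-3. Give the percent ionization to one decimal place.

ClC6H4COOH ⇌ ClC6H4COO- + H+; let x = [H+] at equilibrium.
Solve x² + 0.001x − 0.000247 = 0 → x = 1.52 × 10^-2 M
% ionization = x/C₀ × 100% = 1.52 × 10^-2/0.247 × 100% = 6.2%

6.2%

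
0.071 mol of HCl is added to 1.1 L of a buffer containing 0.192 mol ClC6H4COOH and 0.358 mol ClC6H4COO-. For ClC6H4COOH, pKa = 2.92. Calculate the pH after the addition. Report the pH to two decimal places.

pH = 2.96

After neutralization: n(ClC6H4COOH) = 0.263 mol, n(ClC6H4COO-) = 0.287 mol.
pH = pKa + log(n_ClC6H4COO-/n_ClC6H4COOH) = 2.92 + log(0.287/0.263) = 2.92 + (+0.038)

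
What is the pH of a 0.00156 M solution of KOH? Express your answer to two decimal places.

pH = 11.19

KOH is a strong base; [OH-] = 0.00156 M.
pOH = -log(0.00156) = 2.81
pH = 14.00 - 2.81 = 11.19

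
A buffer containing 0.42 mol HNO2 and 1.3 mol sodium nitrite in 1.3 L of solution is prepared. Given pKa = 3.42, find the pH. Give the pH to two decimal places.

Henderson–Hasselbalch: pH = pKa + log([NO2-]/[HNO2]) = 3.42 + log(1.3/0.42)
pH = 3.42 + (+0.491) = 3.91

pH = 3.91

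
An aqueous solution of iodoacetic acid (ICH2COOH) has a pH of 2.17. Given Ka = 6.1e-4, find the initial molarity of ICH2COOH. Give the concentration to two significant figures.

[H+] = 10^(-2.17) = 6.76 × 10^-3 M = x
Ka = x²/(C₀ − x) ⇒ C₀ = x + x²/Ka
C₀ = 6.76 × 10^-3 + (6.76 × 10^-3)²/(6.1 × 10^-4) = 8.17 × 10^-2 M

C₀ = 8.2 × 10^-2 M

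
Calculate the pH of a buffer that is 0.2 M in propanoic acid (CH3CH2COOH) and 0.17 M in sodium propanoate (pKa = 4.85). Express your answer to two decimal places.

pH = 4.78

Using pH = pKa + log([base]/[acid]) with [base]/[acid] = 0.17/0.2:
pH = 4.85 + (-0.071) = 4.78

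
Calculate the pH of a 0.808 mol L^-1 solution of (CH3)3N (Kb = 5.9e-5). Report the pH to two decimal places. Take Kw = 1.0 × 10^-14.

(CH3)3N + H2O ⇌ (CH3)3NH+ + OH-
From the ICE table, Kb = [OH-]²/(0.808 − [OH-]) = 5.9 × 10^-5.
Assume [OH-] ≪ 0.808: [OH-] ≈ √(5.9 × 10^-5 × 0.808) = 6.90 × 10^-3 M
Check: 0.85% ionized — well under 5%, approximation valid.
pOH = −log(6.90 × 10^-3) = 2.16; pH = 14.00 − 2.16 = 11.84

pH = 11.84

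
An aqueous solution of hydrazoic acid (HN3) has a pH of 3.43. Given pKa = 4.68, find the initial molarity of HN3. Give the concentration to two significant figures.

[H+] = 10^(-3.43) = 3.72 × 10^-4 M = x
Ka = 10^(−4.68) = 2.09 × 10^-5
Ka = x²/(C₀ − x) ⇒ C₀ = x + x²/Ka
C₀ = 3.72 × 10^-4 + (3.72 × 10^-4)²/(2.09 × 10^-5) = 6.99 × 10^-3 M

C₀ = 7.0 × 10^-3 M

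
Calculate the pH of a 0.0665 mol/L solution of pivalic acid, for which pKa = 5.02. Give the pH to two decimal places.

pH = 3.10

(CH3)3CCOOH ⇌ (CH3)3CCOO- + H+
Ka = 10^(−5.02) = 9.55 × 10^-6
Ka = x²/(0.0665 − x) = 9.55 × 10^-6
Assume x ≪ 0.0665: x ≈ √(9.55 × 10^-6 × 0.0665) = 7.97 × 10^-4 M
pH = −log(7.97 × 10^-4) = 3.10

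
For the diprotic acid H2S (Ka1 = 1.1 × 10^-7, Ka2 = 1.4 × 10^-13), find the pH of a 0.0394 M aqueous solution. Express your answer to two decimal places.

pH = 4.18

Since Ka1 ≫ Ka2, the first ionization dominates [H+].
Ka1 = x²/(0.0394 − x) = 1.1 × 10^-7
x ≈ √(1.1 × 10^-7 × 0.0394) = 6.58 × 10^-5 M
pH = −log(6.58 × 10^-5) = 4.18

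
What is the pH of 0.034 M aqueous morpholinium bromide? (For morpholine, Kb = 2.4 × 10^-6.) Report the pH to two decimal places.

C4H8ONH2+ is the conjugate acid of the weak base C4H8ONH.
Ka = Kw/Kb = 1.0×10^-14 / 2.4 × 10^-6 = 4.17 × 10^-9
Let x = [H+] at equilibrium. Ka = x²/(0.034 − x).
Assume x ≪ 0.034: x ≈ √(4.17 × 10^-9 × 0.034) = 1.19 × 10^-5 M
pH = −log[H+] = −log(1.19 × 10^-5) = 4.92

pH = 4.92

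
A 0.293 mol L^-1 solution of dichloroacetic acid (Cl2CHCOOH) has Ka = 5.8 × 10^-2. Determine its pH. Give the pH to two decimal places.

pH = 0.98

Cl2CHCOOH ⇌ Cl2CHCOO- + H+
Ka = x²/(0.293 − x) = 5.8 × 10^-2
The 5% rule fails; solving x² + Ka·x − Ka·C₀ = 0 exactly:
x = (−Ka + √(Ka² + 4·Ka·C₀))/2 = 1.05 × 10^-1 M
pH = −log(1.05 × 10^-1) = 0.98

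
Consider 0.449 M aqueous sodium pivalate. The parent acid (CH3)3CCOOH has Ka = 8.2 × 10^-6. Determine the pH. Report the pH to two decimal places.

pH = 9.37

(CH3)3CCOO- is the conjugate base of the weak acid (CH3)3CCOOH.
Kb = Kw/Ka = 1.0×10^-14 / 8.2 × 10^-6 = 1.22 × 10^-9
Kb = x²/(0.449 − x) = 1.22 × 10^-9
Assume x ≪ 0.449: x ≈ √(1.22 × 10^-9 × 0.449) = 2.34 × 10^-5 M
Check: 0.0052% ionized — well under 5%, approximation valid.
pOH = 4.63, so pH = 14.00 − pOH = 9.37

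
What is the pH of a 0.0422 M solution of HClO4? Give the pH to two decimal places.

pH = 1.37

HClO4 is a strong acid and dissociates completely, so [H+] = 0.0422 M.
pH = -log(0.0422) = 1.37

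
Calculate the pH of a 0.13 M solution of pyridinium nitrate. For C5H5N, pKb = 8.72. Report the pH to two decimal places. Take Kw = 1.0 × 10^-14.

C5H5NH+ is the conjugate acid of the weak base C5H5N.
Kb = 10^(−8.72) = 1.91 × 10^-9
Ka = Kw/Kb = 1.0×10^-14 / 1.91 × 10^-9 = 5.24 × 10^-6
Ka = [H+]²/(0.13 − [H+]) = 5.24 × 10^-6
Neglecting [H+] in the denominator: [H+] = √(5.24 × 10^-6 × 0.13) = 8.25 × 10^-4 M
Check: 0.63% ionized — well under 5%, approximation valid.
pH = −log(8.25 × 10^-4) = 3.08

pH = 3.08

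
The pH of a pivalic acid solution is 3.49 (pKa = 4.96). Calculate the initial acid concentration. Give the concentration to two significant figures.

C₀ = 9.9 × 10^-3 M

[H+] = 10^(-3.49) = 3.24 × 10^-4 M = x
Ka = 10^(−4.96) = 1.10 × 10^-5
Ka = x²/(C₀ − x) ⇒ C₀ = x + x²/Ka
C₀ = 3.24 × 10^-4 + (3.24 × 10^-4)²/(1.10 × 10^-5) = 9.87 × 10^-3 M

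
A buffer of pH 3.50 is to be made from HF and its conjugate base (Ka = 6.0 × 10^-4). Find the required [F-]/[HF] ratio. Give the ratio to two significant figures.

pKa = -log(6.0 × 10^-4) = 3.222
pH = pKa + log(r) ⇒ log(r) = 3.50 − 3.222 = +0.278
r = [F-]/[HF] = 10^(+0.278) = 1.9

ratio = 1.9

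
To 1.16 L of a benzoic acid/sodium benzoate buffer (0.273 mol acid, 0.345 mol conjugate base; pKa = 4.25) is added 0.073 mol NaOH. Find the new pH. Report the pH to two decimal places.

pH = 4.57

OH- converts C6H5COOH to C6H5COO-: C6H5COOH → 0.2 mol, C6H5COO- → 0.418 mol.
Henderson–Hasselbalch with mole ratio 0.418/0.2: pH = 4.25 + (+0.320)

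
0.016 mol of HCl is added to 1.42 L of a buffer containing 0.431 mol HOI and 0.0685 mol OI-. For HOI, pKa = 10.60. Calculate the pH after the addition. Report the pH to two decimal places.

pH = 9.67

Added H+ converts OI- to HOI: HOI → 0.447 mol, OI- → 0.0525 mol.
pH = pKa + log(n_OI-/n_HOI) = 10.60 + log(0.0525/0.447) = 10.60 + (-0.930)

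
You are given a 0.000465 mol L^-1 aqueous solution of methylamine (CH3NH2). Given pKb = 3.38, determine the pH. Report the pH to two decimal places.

CH3NH2 + H2O ⇌ CH3NH3+ + OH-
Kb = 10^(−3.38) = 4.17 × 10^-4
Let x = [OH-] at equilibrium. Kb = x²/(0.000465 − x).
x is not negligible relative to C₀; solve x² + 0.000417·x − 1.94e-07 = 0.
x = [−0.000417 + √(0.000417² + 7.76e-07)]/2 = 2.79 × 10^-4 M
pOH = 3.55, so pH = 14.00 − pOH = 10.45

pH = 10.45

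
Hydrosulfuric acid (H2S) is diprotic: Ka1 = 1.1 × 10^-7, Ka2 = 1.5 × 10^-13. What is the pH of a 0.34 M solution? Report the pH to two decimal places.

Ka1 ≫ Ka2, so treat the first dissociation as the only significant source of H+.
Ka1 = x²/(0.34 − x) = 1.1 × 10^-7
x ≈ √(1.1 × 10^-7 × 0.34) = 1.93 × 10^-4 M
pH = −log(1.93 × 10^-4) = 3.71

pH = 3.71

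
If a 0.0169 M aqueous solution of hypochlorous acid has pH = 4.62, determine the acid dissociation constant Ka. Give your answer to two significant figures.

[H+] = 10^(-4.62) = 2.40 × 10^-5 M
At equilibrium [HA] = 0.0169 − 2.40 × 10^-5 = 1.69 × 10^-2 M
Ka = [H+][A-]/[HA] = (2.40 × 10^-5)² / 1.69 × 10^-2 = 3.4 × 10^-8

Ka = 3.4 × 10^-8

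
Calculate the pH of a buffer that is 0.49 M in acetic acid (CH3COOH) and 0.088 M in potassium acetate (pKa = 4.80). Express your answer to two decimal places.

Using pH = pKa + log([base]/[acid]) with [base]/[acid] = 0.088/0.49:
pH = 4.80 + (-0.746) = 4.05

pH = 4.05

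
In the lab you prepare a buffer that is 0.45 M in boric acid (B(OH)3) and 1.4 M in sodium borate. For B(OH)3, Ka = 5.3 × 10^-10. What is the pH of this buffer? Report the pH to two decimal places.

pKa = −log(5.3 × 10^-10) = 9.276
Henderson–Hasselbalch: pH = pKa + log([B(OH)4-]/[B(OH)3]) = 9.276 + log(1.4/0.45)
pH = 9.276 + (+0.493) = 9.77

pH = 9.77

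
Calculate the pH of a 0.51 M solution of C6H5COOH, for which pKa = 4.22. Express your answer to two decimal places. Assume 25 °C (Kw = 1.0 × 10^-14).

pH = 2.26

C6H5COOH ⇌ C6H5COO- + H+
Ka = 10^(−4.22) = 6.03 × 10^-5
Ka = [H+]²/(0.51 − [H+]) = 6.03 × 10^-5
Assume [H+] ≪ 0.51: [H+] ≈ √(6.03 × 10^-5 × 0.51) = 5.55 × 10^-3 M
([H+]/C₀ = 1.1% < 5%, so the approximation holds.)
pH = −log[H+] = −log(5.55 × 10^-3) = 2.26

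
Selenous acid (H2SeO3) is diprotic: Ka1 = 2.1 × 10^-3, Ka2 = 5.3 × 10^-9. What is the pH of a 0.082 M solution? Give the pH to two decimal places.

pH = 1.92

Ka1 ≫ Ka2, so treat the first dissociation as the only significant source of H+.
Ka1 = x²/(0.082 − x) = 2.1 × 10^-3
Solving the quadratic: x = (−Ka1 + √(Ka1² + 4·Ka1·C₀))/2 = 1.21 × 10^-2 M
pH = −log(1.21 × 10^-2) = 1.92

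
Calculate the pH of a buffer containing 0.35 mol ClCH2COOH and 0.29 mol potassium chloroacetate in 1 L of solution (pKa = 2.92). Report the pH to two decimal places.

Using pH = pKa + log([base]/[acid]) with [base]/[acid] = 0.29/0.35:
pH = 2.92 + (-0.082) = 2.84

pH = 2.84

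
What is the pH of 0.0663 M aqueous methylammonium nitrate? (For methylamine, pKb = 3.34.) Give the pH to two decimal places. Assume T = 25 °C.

pH = 5.92

CH3NH3+ is the conjugate acid of the weak base CH3NH2.
Kb = 10^(−3.34) = 4.57 × 10^-4
Ka = Kw/Kb = 1.0×10^-14 / 4.57 × 10^-4 = 2.19 × 10^-11
From the ICE table, Ka = [H+]²/(0.0663 − [H+]) = 2.19 × 10^-11.
Assume [H+] ≪ 0.0663: [H+] ≈ √(2.19 × 10^-11 × 0.0663) = 1.20 × 10^-6 M
([H+]/C₀ = 0.0018% < 5%, so the approximation holds.)
pH = −log[H+] = −log(1.20 × 10^-6) = 5.92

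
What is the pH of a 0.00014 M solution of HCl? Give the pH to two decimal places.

pH = 3.85

HCl is a strong acid and dissociates completely, so [H+] = 0.00014 M.
pH = -log(0.00014) = 3.85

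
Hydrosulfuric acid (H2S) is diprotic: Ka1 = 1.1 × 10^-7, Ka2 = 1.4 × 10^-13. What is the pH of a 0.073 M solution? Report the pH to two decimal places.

Since Ka1 ≫ Ka2, the first ionization dominates [H+].
Ka1 = x²/(0.073 − x) = 1.1 × 10^-7
x ≈ √(1.1 × 10^-7 × 0.073) = 8.96 × 10^-5 M
pH = −log(8.96 × 10^-5) = 4.05

pH = 4.05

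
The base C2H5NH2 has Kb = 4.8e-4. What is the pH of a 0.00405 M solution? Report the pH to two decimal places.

pH = 11.07

C2H5NH2 + H2O ⇌ C2H5NH3+ + OH-
Let x = [OH-] at equilibrium. Kb = x²/(0.00405 − x).
Here C₀/Kb ≈ 8.44, so the small-x approximation fails. Use the quadratic:
x = [−0.00048 + √(0.00048² + 7.78e-06)]/2 = 1.17 × 10^-3 M
pOH = 2.93, so pH = 14.00 − pOH = 11.07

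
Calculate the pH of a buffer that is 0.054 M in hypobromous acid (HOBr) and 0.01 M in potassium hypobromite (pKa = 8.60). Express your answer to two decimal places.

Using pH = pKa + log([base]/[acid]) with [base]/[acid] = 0.01/0.054:
pH = 8.60 + (-0.732) = 7.87

pH = 7.87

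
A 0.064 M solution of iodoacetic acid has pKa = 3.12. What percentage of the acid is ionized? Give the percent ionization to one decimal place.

10.3%

ICH2COOH ⇌ ICH2COO- + H+; let x = [H+] at equilibrium.
Ka = 10^(−3.12) = 7.59 × 10^-4
Ka = x²/(C₀ − x); solving the quadratic gives x = 6.60 × 10^-3 M.
Fraction ionized = 6.60 × 10^-3 / 0.064 = 0.1031 → 10.3%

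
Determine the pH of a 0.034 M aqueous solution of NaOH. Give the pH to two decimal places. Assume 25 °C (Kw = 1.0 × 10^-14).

pH = 12.53

NaOH is a strong base; [OH-] = 0.034 M.
pOH = -log(0.034) = 1.47
pH = 14.00 - 1.47 = 12.53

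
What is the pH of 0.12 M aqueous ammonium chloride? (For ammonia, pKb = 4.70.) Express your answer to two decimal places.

NH4+ is the conjugate acid of the weak base NH3.
Kb = 10^(−4.70) = 2.00 × 10^-5
Ka = Kw/Kb = 1.0×10^-14 / 2.00 × 10^-5 = 5.00 × 10^-10
Ka = [H+]²/(0.12 − [H+]) = 5.00 × 10^-10
Neglecting [H+] in the denominator: [H+] = √(5.00 × 10^-10 × 0.12) = 7.75 × 10^-6 M
([H+]/C₀ = 0.0065% < 5%, so the approximation holds.)
pH = −log(7.75 × 10^-6) = 5.11

pH = 5.11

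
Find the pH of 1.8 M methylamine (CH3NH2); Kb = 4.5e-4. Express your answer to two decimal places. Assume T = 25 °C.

CH3NH2 + H2O ⇌ CH3NH3+ + OH-
From the ICE table, Kb = [OH-]²/(1.8 − [OH-]) = 4.5 × 10^-4.
Assume [OH-] ≪ 1.8: [OH-] ≈ √(4.5 × 10^-4 × 1.8) = 2.85 × 10^-2 M
([OH-]/C₀ = 1.6% < 5%, so the approximation holds.)
pOH = −log(2.85 × 10^-2) = 1.55; pH = 14.00 − 1.55 = 12.45

pH = 12.45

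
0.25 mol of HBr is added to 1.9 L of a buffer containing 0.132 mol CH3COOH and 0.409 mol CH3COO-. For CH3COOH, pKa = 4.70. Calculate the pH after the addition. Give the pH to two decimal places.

Added H+ converts CH3COO- to CH3COOH: CH3COOH → 0.382 mol, CH3COO- → 0.159 mol.
pH = pKa + log([A⁻]/[HA]) = 4.70 + log(0.159/0.382) = 4.70 -0.381

pH = 4.32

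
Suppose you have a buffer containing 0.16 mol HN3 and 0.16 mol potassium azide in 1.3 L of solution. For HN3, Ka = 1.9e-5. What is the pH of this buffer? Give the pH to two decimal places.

pKa = −log(1.9 × 10^-5) = 4.721
Henderson–Hasselbalch: pH = pKa + log([N3-]/[HN3]) = 4.721 + log(0.16/0.16)
pH = 4.721 + (+0.000) = 4.72

pH = 4.72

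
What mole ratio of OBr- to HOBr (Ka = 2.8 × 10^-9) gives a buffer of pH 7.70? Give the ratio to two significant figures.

pKa = -log(2.8 × 10^-9) = 8.553
pH = pKa + log(r) ⇒ log(r) = 7.70 − 8.553 = -0.853
r = [OBr-]/[HOBr] = 10^(-0.853) = 0.14

ratio = 0.14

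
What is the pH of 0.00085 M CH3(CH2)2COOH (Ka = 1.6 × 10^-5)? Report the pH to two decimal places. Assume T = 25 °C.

pH = 3.96

CH3(CH2)2COOH ⇌ CH3(CH2)2COO- + H+
From the ICE table, Ka = x²/(0.00085 − x) = 1.6 × 10^-5.
Here C₀/Ka ≈ 53.1, so the small-x approximation fails. Use the quadratic:
x = (−Ka + √(Ka² + 4·Ka·C₀))/2 = 1.09 × 10^-4 M
pH = −log[H+] = −log(1.09 × 10^-4) = 3.96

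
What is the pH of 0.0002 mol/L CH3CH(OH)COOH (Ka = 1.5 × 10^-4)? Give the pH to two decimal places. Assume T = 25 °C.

CH3CH(OH)COOH ⇌ CH3CH(OH)COO- + H+
Ka = [H+]²/(0.0002 − [H+]) = 1.5 × 10^-4
Here C₀/Ka ≈ 1.33, so the small-[H+] approximation fails. Use the quadratic:
[H+] = (−Ka + √(Ka² + 4·Ka·C₀))/2 = 1.14 × 10^-4 M
pH = −log(1.14 × 10^-4) = 3.94

pH = 3.94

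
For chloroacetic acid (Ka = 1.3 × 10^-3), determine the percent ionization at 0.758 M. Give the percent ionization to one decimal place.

ClCH2COOH ⇌ ClCH2COO- + H+; let x = [H+] at equilibrium.
x ≈ √(Ka·C₀) = √(1.3 × 10^-3 × 0.758) = 3.14 × 10^-2 M
% ionization = x/C₀ × 100% = 3.14 × 10^-2/0.758 × 100% = 4.1%

4.1%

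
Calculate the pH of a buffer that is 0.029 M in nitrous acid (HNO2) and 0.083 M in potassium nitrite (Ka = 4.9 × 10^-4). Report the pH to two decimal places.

pH = 3.77

pKa = −log(4.9 × 10^-4) = 3.310
pH = pKa + log([A⁻]/[HA]) = 3.310 + log(0.083/0.029)
pH = 3.310 + (+0.457) = 3.77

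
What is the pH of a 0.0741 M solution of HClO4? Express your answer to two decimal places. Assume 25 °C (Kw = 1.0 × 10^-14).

pH = 1.13

HClO4 is a strong acid and dissociates completely, so [H+] = 0.0741 M.
pH = -log(0.0741) = 1.13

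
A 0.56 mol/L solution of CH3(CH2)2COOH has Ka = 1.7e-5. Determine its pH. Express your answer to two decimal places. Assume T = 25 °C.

pH = 2.51

CH3(CH2)2COOH ⇌ CH3(CH2)2COO- + H+
From the ICE table, Ka = [H+]²/(0.56 − [H+]) = 1.7 × 10^-5.
Assume [H+] ≪ 0.56: [H+] ≈ √(1.7 × 10^-5 × 0.56) = 3.09 × 10^-3 M
Check: 0.55% ionized — well under 5%, approximation valid.
pH = −log[H+] = −log(3.09 × 10^-3) = 2.51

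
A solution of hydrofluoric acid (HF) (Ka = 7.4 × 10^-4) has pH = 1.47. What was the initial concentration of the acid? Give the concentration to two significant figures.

C₀ = 1.6 M

[H+] = 10^(-1.47) = 3.39 × 10^-2 M = x
Ka = x²/(C₀ − x) ⇒ C₀ = x + x²/Ka
C₀ = 3.39 × 10^-2 + (3.39 × 10^-2)²/(7.4 × 10^-4) = 1.59 M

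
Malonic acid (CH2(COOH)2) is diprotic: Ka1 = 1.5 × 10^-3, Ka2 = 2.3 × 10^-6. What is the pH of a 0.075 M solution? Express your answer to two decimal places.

Ka1 ≫ Ka2, so treat the first dissociation as the only significant source of H+.
Ka1 = x²/(0.075 − x) = 1.5 × 10^-3
Solving the quadratic: x = (−Ka1 + √(Ka1² + 4·Ka1·C₀))/2 = 9.88 × 10^-3 M
pH = −log(9.88 × 10^-3) = 2.01

pH = 2.01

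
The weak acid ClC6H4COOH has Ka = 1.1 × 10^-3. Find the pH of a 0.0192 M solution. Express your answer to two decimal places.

pH = 2.39

ClC6H4COOH ⇌ ClC6H4COO- + H+
Ka = [H+]²/(0.0192 − [H+]) = 1.1 × 10^-3
Here C₀/Ka ≈ 17.5, so the small-[H+] approximation fails. Use the quadratic:
[H+] = (−Ka + √(Ka² + 4·Ka·C₀))/2 = 4.08 × 10^-3 M
pH = −log[H+] = −log(4.08 × 10^-3) = 2.39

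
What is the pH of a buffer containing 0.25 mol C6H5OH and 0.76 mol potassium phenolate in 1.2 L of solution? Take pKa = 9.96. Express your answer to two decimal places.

Henderson–Hasselbalch: pH = pKa + log([C6H5O-]/[C6H5OH]) = 9.96 + log(0.76/0.25)
pH = 9.96 + (+0.483) = 10.44

pH = 10.44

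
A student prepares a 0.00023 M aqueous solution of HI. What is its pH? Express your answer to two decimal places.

pH = 3.64

HI is a strong acid and dissociates completely, so [H+] = 0.00023 M.
pH = -log(0.00023) = 3.64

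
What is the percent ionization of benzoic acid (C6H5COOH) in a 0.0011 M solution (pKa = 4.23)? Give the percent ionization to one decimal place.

C6H5COOH ⇌ C6H5COO- + H+; let x = [H+] at equilibrium.
Ka = 10^(−4.23) = 5.89 × 10^-5
Solve x² + 5.89e-05x − 6.48e-08 = 0 → x = 2.27 × 10^-4 M
% ionization = x/C₀ × 100% = 2.27 × 10^-4/0.0011 × 100% = 20.6%

20.6%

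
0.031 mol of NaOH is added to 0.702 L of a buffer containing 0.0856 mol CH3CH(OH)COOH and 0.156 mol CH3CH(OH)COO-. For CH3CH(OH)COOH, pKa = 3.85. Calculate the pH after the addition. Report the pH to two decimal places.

After neutralization: n(CH3CH(OH)COOH) = 0.0546 mol, n(CH3CH(OH)COO-) = 0.187 mol.
pH = pKa + log([A⁻]/[HA]) = 3.85 + log(0.187/0.0546) = 3.85 +0.535

pH = 4.38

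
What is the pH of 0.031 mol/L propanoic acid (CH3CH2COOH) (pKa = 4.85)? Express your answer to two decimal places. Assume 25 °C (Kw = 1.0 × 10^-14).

CH3CH2COOH ⇌ CH3CH2COO- + H+
Ka = 10^(−4.85) = 1.41 × 10^-5
From the ICE table, Ka = x²/(0.031 − x) = 1.41 × 10^-5.
Assume x ≪ 0.031: x ≈ √(1.41 × 10^-5 × 0.031) = 6.61 × 10^-4 M
pH = −log(6.61 × 10^-4) = 3.18

pH = 3.18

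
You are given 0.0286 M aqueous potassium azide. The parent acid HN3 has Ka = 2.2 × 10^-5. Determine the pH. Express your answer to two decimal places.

N3- is the conjugate base of the weak acid HN3.
Kb = Kw/Ka = 1.0×10^-14 / 2.2 × 10^-5 = 4.55 × 10^-10
From the ICE table, Kb = x²/(0.0286 − x) = 4.55 × 10^-10.
Since Kb ≪ C₀, x ≈ √(Kb·C₀) = 3.61 × 10^-6 M.
Check: 0.013% ionized — well under 5%, approximation valid.
pOH = 5.44, so pH = 14.00 − pOH = 8.56

pH = 8.56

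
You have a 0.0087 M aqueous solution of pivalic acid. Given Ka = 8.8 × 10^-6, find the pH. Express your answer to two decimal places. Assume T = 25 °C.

(CH3)3CCOOH ⇌ (CH3)3CCOO- + H+
Let x = [H+] at equilibrium. Ka = x²/(0.0087 − x).
Since Ka ≪ C₀, x ≈ √(Ka·C₀) = 2.77 × 10^-4 M.
Check: 3.2% ionized — well under 5%, approximation valid.
pH = −log(2.77 × 10^-4) = 3.56

pH = 3.56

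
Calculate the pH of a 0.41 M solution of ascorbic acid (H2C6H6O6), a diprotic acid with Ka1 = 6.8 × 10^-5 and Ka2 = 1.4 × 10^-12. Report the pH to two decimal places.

Since Ka1 ≫ Ka2, the first ionization dominates [H+].
Ka1 = x²/(0.41 − x) = 6.8 × 10^-5
x ≈ √(6.8 × 10^-5 × 0.41) = 5.28 × 10^-3 M
pH = −log(5.28 × 10^-3) = 2.28

pH = 2.28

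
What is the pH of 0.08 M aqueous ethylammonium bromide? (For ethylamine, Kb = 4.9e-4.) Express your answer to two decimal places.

C2H5NH3+ is the conjugate acid of the weak base C2H5NH2.
Ka = Kw/Kb = 1.0×10^-14 / 4.9 × 10^-4 = 2.04 × 10^-11
From the ICE table, Ka = x²/(0.08 − x) = 2.04 × 10^-11.
Neglecting x in the denominator: x = √(2.04 × 10^-11 × 0.08) = 1.28 × 10^-6 M
Check: 0.0016% ionized — well under 5%, approximation valid.
pH = −log[H+] = −log(1.28 × 10^-6) = 5.89

pH = 5.89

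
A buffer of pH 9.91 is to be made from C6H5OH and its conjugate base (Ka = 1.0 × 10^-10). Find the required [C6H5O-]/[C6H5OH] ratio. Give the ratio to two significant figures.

ratio = 0.81

pKa = -log(1.0 × 10^-10) = 10.000
pH = pKa + log(r) ⇒ log(r) = 9.91 − 10.000 = -0.090
r = [C6H5O-]/[C6H5OH] = 10^(-0.090) = 0.813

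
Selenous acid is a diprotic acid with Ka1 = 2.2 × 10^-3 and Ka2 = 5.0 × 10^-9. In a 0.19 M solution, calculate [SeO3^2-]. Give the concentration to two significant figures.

First ionization gives [H+] ≈ [HSeO3-] = 1.94 × 10^-2 M.
Second step: Ka2 = [H+][SeO3^2-]/[HSeO3-] ≈ [SeO3^2-] (since [H+] ≈ [HSeO3-]).
So [SeO3^2-] ≈ Ka2.

5.0 × 10^-9 M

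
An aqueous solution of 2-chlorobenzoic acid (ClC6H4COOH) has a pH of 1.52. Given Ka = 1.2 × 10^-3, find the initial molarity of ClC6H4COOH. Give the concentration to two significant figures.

C₀ = 7.9 × 10^-1 M

[H+] = 10^(-1.52) = 3.02 × 10^-2 M = x
Ka = x²/(C₀ − x) ⇒ C₀ = x + x²/Ka
C₀ = 3.02 × 10^-2 + (3.02 × 10^-2)²/(1.2 × 10^-3) = 7.90 × 10^-1 M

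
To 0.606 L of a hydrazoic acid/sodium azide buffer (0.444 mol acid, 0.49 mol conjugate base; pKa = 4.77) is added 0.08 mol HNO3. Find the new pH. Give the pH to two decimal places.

Added H+ converts N3- to HN3: HN3 → 0.524 mol, N3- → 0.41 mol.
Henderson–Hasselbalch with mole ratio 0.41/0.524: pH = 4.77 + (-0.107)

pH = 4.66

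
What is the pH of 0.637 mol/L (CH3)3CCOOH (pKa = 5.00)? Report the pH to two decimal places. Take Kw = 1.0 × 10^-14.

pH = 2.60

(CH3)3CCOOH ⇌ (CH3)3CCOO- + H+
Ka = 10^(−5.00) = 1.00 × 10^-5
Ka = x²/(0.637 − x) = 1.00 × 10^-5
Since Ka ≪ C₀, x ≈ √(Ka·C₀) = 2.52 × 10^-3 M.
(x/C₀ = 0.4% < 5%, so the approximation holds.)
pH = −log(2.52 × 10^-3) = 2.60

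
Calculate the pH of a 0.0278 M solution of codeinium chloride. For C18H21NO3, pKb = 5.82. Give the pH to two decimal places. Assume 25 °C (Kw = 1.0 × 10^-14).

C18H22NO3+ is the conjugate acid of the weak base C18H21NO3.
Kb = 10^(−5.82) = 1.51 × 10^-6
Ka = Kw/Kb = 1.0×10^-14 / 1.51 × 10^-6 = 6.62 × 10^-9
Let x = [H+] at equilibrium. Ka = x²/(0.0278 − x).
Neglecting x in the denominator: x = √(6.62 × 10^-9 × 0.0278) = 1.36 × 10^-5 M
pH = −log(1.36 × 10^-5) = 4.87

pH = 4.87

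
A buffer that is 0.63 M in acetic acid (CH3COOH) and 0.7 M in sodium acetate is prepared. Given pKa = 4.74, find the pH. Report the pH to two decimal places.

Using pH = pKa + log([base]/[acid]) with [base]/[acid] = 0.7/0.63:
pH = 4.74 + (+0.046) = 4.79

pH = 4.79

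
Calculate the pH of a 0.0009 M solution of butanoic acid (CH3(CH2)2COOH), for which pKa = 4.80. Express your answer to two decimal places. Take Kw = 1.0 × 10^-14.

pH = 3.95

CH3(CH2)2COOH ⇌ CH3(CH2)2COO- + H+
Ka = 10^(−4.80) = 1.58 × 10^-5
From the ICE table, Ka = x²/(0.0009 − x) = 1.58 × 10^-5.
The 5% rule fails; solving x² + Ka·x − Ka·C₀ = 0 exactly:
x = [−1.58e-05 + √(1.58e-05² + 5.69e-08)]/2 = 1.12 × 10^-4 M
pH = −log(1.12 × 10^-4) = 3.95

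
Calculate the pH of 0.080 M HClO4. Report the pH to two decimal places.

HClO4 is a strong acid and dissociates completely, so [H+] = 0.080 M.
pH = -log(0.08) = 1.10

pH = 1.10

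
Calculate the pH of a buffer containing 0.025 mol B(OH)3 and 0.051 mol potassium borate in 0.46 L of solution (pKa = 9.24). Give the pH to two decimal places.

pH = 9.55

Henderson–Hasselbalch: pH = pKa + log([B(OH)4-]/[B(OH)3]) = 9.24 + log(0.051/0.025)
pH = 9.24 + (+0.310) = 9.55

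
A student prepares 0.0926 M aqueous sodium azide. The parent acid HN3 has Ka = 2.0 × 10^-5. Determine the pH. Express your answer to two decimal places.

pH = 8.83

N3- is the conjugate base of the weak acid HN3.
Kb = Kw/Ka = 1.0×10^-14 / 2.0 × 10^-5 = 5.00 × 10^-10
Let x = [OH-] at equilibrium. Kb = x²/(0.0926 − x).
Assume x ≪ 0.0926: x ≈ √(5.00 × 10^-10 × 0.0926) = 6.80 × 10^-6 M
pOH = −log(6.80 × 10^-6) = 5.17; pH = 14.00 − 5.17 = 8.83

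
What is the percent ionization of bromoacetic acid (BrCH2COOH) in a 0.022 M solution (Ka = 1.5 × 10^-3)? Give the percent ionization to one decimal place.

BrCH2COOH ⇌ BrCH2COO- + H+; let x = [H+] at equilibrium.
Solve x² + 0.0015x − 3.3e-05 = 0 → x = 5.04 × 10^-3 M
Fraction ionized = 5.04 × 10^-3 / 0.022 = 0.2291 → 22.9%

22.9%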